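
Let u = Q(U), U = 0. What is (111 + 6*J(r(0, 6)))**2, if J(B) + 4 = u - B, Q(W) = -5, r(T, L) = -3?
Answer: 5625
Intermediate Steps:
u = -5
J(B) = -9 - B (J(B) = -4 + (-5 - B) = -9 - B)
(111 + 6*J(r(0, 6)))**2 = (111 + 6*(-9 - 1*(-3)))**2 = (111 + 6*(-9 + 3))**2 = (111 + 6*(-6))**2 = (111 - 36)**2 = 75**2 = 5625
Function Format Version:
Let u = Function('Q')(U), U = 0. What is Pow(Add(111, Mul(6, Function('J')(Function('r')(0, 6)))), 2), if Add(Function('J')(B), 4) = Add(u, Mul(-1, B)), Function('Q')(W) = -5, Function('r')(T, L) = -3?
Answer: 5625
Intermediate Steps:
u = -5
Function('J')(B) = Add(-9, Mul(-1, B)) (Function('J')(B) = Add(-4, Add(-5, Mul(-1, B))) = Add(-9, Mul(-1, B)))
Pow(Add(111, Mul(6, Function('J')(Function('r')(0, 6)))), 2) = Pow(Add(111, Mul(6, Add(-9, Mul(-1, -3)))), 2) = Pow(Add(111, Mul(6, Add(-9, 3))), 2) = Pow(Add(111, Mul(6, -6)), 2) = Pow(Add(111, -36), 2) = Pow(75, 2) = 5625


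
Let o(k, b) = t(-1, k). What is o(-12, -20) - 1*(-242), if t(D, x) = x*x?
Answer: 386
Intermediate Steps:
t(D, x) = x**2
o(k, b) = k**2
o(-12, -20) - 1*(-242) = (-12)**2 - 1*(-242) = 144 + 242 = 386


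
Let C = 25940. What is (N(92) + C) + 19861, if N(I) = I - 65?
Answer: 45828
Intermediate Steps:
N(I) = -65 + I
(N(92) + C) + 19861 = ((-65 + 92) + 25940) + 19861 = (27 + 25940) + 19861 = 25967 + 19861 = 45828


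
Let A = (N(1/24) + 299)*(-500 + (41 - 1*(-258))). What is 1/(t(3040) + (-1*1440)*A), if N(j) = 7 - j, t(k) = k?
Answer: 1/88559620 ≈ 1.1292e-8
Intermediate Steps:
A = -491981/8 (A = ((7 - 1/24) + 299)*(-500 + (41 - 1*(-258))) = ((7 - 1*1/24) + 299)*(-500 + (41 + 258)) = ((7 - 1/24) + 299)*(-500 + 299) = (167/24 + 299)*(-201) = (7343/24)*(-201) = -491981/8 ≈ -61498.)
1/(t(3040) + (-1*1440)*A) = 1/(3040 - 1*1440*(-491981/8)) = 1/(3040 - 1440*(-491981/8)) = 1/(3040 + 88556580) = 1/88559620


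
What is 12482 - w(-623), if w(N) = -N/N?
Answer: 12483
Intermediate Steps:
w(N) = -1 (w(N) = -1*1 = -1)
12482 - w(-623) = 12482 - 1*(-1) = 12482 + 1 = 12483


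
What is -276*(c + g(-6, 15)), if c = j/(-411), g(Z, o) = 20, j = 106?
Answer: -746488/137 ≈ -5448.8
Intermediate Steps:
c = -106/411 (c = 106/(-411) = 106*(-1/411) = -106/411 ≈ -0.25791)
-276*(c + g(-6, 15)) = -276*(-106/411 + 20) = -276*8114/411 = -746488/137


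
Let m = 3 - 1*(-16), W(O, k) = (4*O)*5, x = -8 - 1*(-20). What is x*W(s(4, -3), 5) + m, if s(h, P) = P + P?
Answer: -1421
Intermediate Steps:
s(h, P) = 2*P
x = 12 (x = -8 + 20 = 12)
W(O, k) = 20*O
m = 19 (m = 3 + 16 = 19)
x*W(s(4, -3), 5) + m = 12*(20*(2*(-3))) + 19 = 12*(20*(-6)) + 19 = 12*(-120) + 19 = -1440 + 19 = -1421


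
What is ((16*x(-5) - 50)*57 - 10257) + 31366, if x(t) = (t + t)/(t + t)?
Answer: 19171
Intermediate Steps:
x(t) = 1 (x(t) = (2*t)/((2*t)) = (2*t)*(1/(2*t)) = 1)
((16*x(-5) - 50)*57 - 10257) + 31366 = ((16*1 - 50)*57 - 10257) + 31366 = ((16 - 50)*57 - 10257) + 31366 = (-34*57 - 10257) + 31366 = (-1938 - 10257) + 31366 = -12195 + 31366 = 19171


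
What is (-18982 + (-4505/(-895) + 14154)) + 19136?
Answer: 2562033/179 ≈ 14313.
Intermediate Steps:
(-18982 + (-4505/(-895) + 14154)) + 19136 = (-18982 + (-4505*(-1/895) + 14154)) + 19136 = (-18982 + (901/179 + 14154)) + 19136 = (-18982 + 2534467/179) + 19136 = -863311/179 + 19136 = 2562033/179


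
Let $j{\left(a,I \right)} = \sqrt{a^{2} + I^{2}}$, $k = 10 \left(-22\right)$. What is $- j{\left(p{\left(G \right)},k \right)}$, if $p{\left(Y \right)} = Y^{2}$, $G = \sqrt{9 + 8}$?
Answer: $- \sqrt{48689} \approx -220.66$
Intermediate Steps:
$G = \sqrt{17} \approx 4.1231$
$k = -220$
$j{\left(a,I \right)} = \sqrt{I^{2} + a^{2}}$
$- j{\left(p{\left(G \right)},k \right)} = - \sqrt{\left(-220\right)^{2} + \left(\left(\sqrt{17}\right)^{2}\right)^{2}} = - \sqrt{48400 + 17^{2}} = - \sqrt{48400 + 289} = - \sqrt{48689}$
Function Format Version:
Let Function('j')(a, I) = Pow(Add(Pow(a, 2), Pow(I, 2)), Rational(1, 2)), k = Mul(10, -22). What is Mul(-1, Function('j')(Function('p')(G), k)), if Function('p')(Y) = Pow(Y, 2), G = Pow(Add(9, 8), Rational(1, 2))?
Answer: Mul(-1, Pow(48689, Rational(1, 2))) ≈ -220.66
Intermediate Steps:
G = Pow(17, Rational(1, 2)) ≈ 4.1231
k = -220
Function('j')(a, I) = Pow(Add(Pow(I, 2), Pow(a, 2)), Rational(1, 2))
Mul(-1, Function('j')(Function('p')(G), k)) = Mul(-1, Pow(Add(Pow(-220, 2), Pow(Pow(Pow(17, Rational(1, 2)), 2), 2)), Rational(1, 2))) = Mul(-1, Pow(Add(48400, Pow(17, 2)), Rational(1, 2))) = Mul(-1, Pow(Add(48400, 289), Rational(1, 2))) = Mul(-1, Pow(48689, Rational(1, 2)))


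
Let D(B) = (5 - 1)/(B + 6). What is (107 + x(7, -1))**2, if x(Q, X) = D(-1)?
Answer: 290521/25 ≈ 11621.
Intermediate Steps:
D(B) = 4/(6 + B)
x(Q, X) = 4/5 (x(Q, X) = 4/(6 - 1) = 4/5)
(107 + x(7, -1))**2 = (107 + 4/5)**2 = (539/5)**2 = 290521/25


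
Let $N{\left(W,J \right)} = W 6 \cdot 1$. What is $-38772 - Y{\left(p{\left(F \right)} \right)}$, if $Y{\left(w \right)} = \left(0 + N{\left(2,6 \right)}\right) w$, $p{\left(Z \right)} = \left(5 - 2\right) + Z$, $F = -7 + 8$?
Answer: $-38820$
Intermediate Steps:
$N{\left(W,J \right)} = 6 W$ ($N{\left(W,J \right)} = 6 W 1 = 6 W$)
$F = 1$
$p{\left(Z \right)} = 3 + Z$
$Y{\left(w \right)} = 12 w$ ($Y{\left(w \right)} = \left(0 + 6 \cdot 2\right) w = \left(0 + 12\right) w = 12 w$)
$-38772 - Y{\left(p{\left(F \right)} \right)} = -38772 - 12 \left(3 + 1\right) = -38772 - 12 \cdot 4 = -38772 - 48 = -38820$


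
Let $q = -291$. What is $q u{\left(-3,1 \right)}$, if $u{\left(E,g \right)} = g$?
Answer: $-291$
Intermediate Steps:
$q u{\left(-3,1 \right)} = \left(-291\right) 1 = -291$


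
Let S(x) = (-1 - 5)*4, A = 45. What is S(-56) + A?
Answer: 21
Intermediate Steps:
S(x) = -24 (S(x) = -6*4 = -24)
S(-56) + A = -24 + 45 = 21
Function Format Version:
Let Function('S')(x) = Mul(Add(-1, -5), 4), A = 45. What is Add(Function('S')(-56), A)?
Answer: 21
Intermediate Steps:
Function('S')(x) = -24 (Function('S')(x) = Mul(-6, 4) = -24)
Add(Function('S')(-56), A) = Add(-24, 45) = 21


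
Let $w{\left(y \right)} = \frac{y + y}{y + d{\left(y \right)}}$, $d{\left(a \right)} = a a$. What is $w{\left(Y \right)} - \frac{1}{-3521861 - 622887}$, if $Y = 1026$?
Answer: $\frac{8290523}{4256656196} \approx 0.0019477$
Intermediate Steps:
$d{\left(a \right)} = a^{2}$
$w{\left(y \right)} = \frac{2 y}{y + y^{2}}$ ($w{\left(y \right)} = \frac{y + y}{y + y^{2}} = \frac{2 y}{y + y^{2}}$)
$w{\left(Y \right)} - \frac{1}{-3521861 - 622887} = \frac{2}{1 + 1026} - \frac{1}{-3521861 - 622887} = \frac{2}{1027} - \frac{1}{-4144748} = 2 \cdot \frac{1}{1027} - - \frac{1}{4144748} = \frac{2}{1027} + \frac{1}{4144748} = \frac{8290523}{4256656196}$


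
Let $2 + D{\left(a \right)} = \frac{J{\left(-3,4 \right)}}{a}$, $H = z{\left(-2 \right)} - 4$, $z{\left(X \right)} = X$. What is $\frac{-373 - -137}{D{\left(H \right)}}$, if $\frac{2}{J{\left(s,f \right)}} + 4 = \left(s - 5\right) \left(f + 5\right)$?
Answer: $\frac{53808}{455} \approx 118.26$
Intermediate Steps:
$J{\left(s,f \right)} = \frac{2}{-4 + \left(-5 + s\right) \left(5 + f\right)}$ ($J{\left(s,f \right)} = \frac{2}{-4 + \left(s - 5\right) \left(f + 5\right)} = \frac{2}{-4 + \left(-5 + s\right) \left(5 + f\right)}$)
$H = -6$ ($H = -2 - 4 = -6$)
$D{\left(a \right)} = -2 - \frac{1}{38 a}$ ($D{\left(a \right)} = -2 + \frac{2 \frac{1}{-29 - 20 + 5 \left(-3\right) + 4 \left(-3\right)}}{a} = -2 + \frac{2 \frac{1}{-29 - 20 - 15 - 12}}{a} = -2 + \frac{2 \frac{1}{-76}}{a} = -2 + \frac{2 \left(- \frac{1}{76}\right)}{a} = -2 - \frac{1}{38 a}$)
$\frac{-373 - -137}{D{\left(H \right)}} = \frac{-373 - -137}{-2 - \frac{1}{38 \left(-6\right)}} = \frac{-373 + 137}{-2 - - \frac{1}{228}} = - \frac{236}{-2 + \frac{1}{228}} = - \frac{236}{- \frac{455}{228}} = \left(-236\right) \left(- \frac{228}{455}\right) = \frac{53808}{455}$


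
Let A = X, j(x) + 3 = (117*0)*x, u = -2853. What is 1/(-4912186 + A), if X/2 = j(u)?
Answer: -1/4912192 ≈ -2.0358e-7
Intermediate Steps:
j(x) = -3 (j(x) = -3 + (117*0)*x = -3 + 0*x = -3 + 0 = -3)
X = -6 (X = 2*(-3) = -6)
A = -6
1/(-4912186 + A) = 1/(-4912186 - 6) = 1/(-4912192) = -1/4912192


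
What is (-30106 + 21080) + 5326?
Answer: -3700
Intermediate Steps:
(-30106 + 21080) + 5326 = -9026 + 5326 = -3700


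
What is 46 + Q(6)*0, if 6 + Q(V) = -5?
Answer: 46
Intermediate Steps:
Q(V) = -11 (Q(V) = -6 - 5 = -11)
46 + Q(6)*0 = 46 - 11*0 = 46 + 0 = 46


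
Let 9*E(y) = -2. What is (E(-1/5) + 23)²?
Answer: 42025/81 ≈ 518.83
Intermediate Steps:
E(y) = -2/9 (E(y) = (⅑)*(-2) = -2/9)
(E(-1/5) + 23)² = (-2/9 + 23)² = (205/9)² = 42025/81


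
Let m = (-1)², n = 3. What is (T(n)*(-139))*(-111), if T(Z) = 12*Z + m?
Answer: 570873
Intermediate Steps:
m = 1
T(Z) = 1 + 12*Z (T(Z) = 12*Z + 1 = 1 + 12*Z)
(T(n)*(-139))*(-111) = ((1 + 12*3)*(-139))*(-111) = ((1 + 36)*(-139))*(-111) = (37*(-139))*(-111) = -5143*(-111) = 570873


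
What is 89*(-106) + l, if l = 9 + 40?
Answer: -9385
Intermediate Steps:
l = 49
89*(-106) + l = 89*(-106) + 49 = -9434 + 49 = -9385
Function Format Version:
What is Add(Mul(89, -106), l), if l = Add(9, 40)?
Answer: -9385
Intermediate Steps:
l = 49
Add(Mul(89, -106), l) = Add(Mul(89, -106), 49) = Add(-9434, 49) = -9385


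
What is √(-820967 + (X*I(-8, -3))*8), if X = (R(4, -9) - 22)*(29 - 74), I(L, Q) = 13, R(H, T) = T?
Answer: I*√675887 ≈ 822.12*I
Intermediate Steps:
X = 1395 (X = (-9 - 22)*(29 - 74) = -31*(-45) = 1395)
√(-820967 + (X*I(-8, -3))*8) = √(-820967 + (1395*13)*8) = √(-820967 + 18135*8) = √(-820967 + 145080) = √(-675887) = I*√675887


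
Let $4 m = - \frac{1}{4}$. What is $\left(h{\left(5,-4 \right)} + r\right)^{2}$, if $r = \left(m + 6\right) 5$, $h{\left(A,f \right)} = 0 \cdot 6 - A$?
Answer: $\frac{156025}{256} \approx 609.47$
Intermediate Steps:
$m = - \frac{1}{16}$ ($m = \frac{\left(-1\right) \frac{1}{4}}{4} = \frac{1}{4} \left(- \frac{1}{4}\right) = - \frac{1}{16} \approx -0.0625$)
$h{\left(A,f \right)} = - A$ ($h{\left(A,f \right)} = 0 - A = - A$)
$r = \frac{475}{16}$ ($r = \left(- \frac{1}{16} + 6\right) 5 = \frac{95}{16} \cdot 5 = \frac{475}{16} \approx 29.688$)
$\left(h{\left(5,-4 \right)} + r\right)^{2} = \left(\left(-1\right) 5 + \frac{475}{16}\right)^{2} = \left(-5 + \frac{475}{16}\right)^{2} = \left(\frac{395}{16}\right)^{2} = \frac{156025}{256}$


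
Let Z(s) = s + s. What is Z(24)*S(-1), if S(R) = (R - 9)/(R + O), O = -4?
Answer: 96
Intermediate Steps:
Z(s) = 2*s
S(R) = (-9 + R)/(-4 + R) (S(R) = (R - 9)/(R - 4) = (-9 + R)/(-4 + R))
Z(24)*S(-1) = (2*24)*((-9 - 1)/(-4 - 1)) = 48*(-10/(-5)) = 48*(-⅕*(-10)) = 48*2 = 96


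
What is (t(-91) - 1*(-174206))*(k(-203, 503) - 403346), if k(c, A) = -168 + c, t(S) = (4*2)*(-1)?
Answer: -70326693966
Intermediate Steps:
t(S) = -8 (t(S) = 8*(-1) = -8)
(t(-91) - 1*(-174206))*(k(-203, 503) - 403346) = (-8 - 1*(-174206))*((-168 - 203) - 403346) = (-8 + 174206)*(-371 - 403346) = 174198*(-403717) = -70326693966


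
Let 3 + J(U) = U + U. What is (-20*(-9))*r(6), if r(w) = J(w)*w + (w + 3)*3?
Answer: 14580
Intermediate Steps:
J(U) = -3 + 2*U (J(U) = -3 + (U + U) = -3 + 2*U)
r(w) = 9 + 3*w + w*(-3 + 2*w) (r(w) = (-3 + 2*w)*w + (w + 3)*3 = w*(-3 + 2*w) + (3 + w)*3 = w*(-3 + 2*w) + (9 + 3*w) = 9 + 3*w + w*(-3 + 2*w))
(-20*(-9))*r(6) = (-20*(-9))*(9 + 2*6²) = 180*(9 + 2*36) = 180*(9 + 72) = 180*81 = 14580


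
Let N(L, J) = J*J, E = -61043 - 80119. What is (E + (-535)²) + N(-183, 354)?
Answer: 270379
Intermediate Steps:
E = -141162
N(L, J) = J²
(E + (-535)²) + N(-183, 354) = (-141162 + (-535)²) + 354² = (-141162 + 286225) + 125316 = 145063 + 125316 = 270379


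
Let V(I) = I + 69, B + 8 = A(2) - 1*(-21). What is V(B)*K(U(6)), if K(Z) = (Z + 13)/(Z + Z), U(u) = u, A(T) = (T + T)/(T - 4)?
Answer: 380/3 ≈ 126.67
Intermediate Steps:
A(T) = 2*T/(-4 + T) (A(T) = (2*T)/(-4 + T) = 2*T/(-4 + T))
K(Z) = (13 + Z)/(2*Z) (K(Z) = (13 + Z)/((2*Z)) = (13 + Z)*(1/(2*Z)) = (13 + Z)/(2*Z))
B = 11 (B = -8 + (2*2/(-4 + 2) - 1*(-21)) = -8 + (2*2/(-2) + 21) = -8 + (2*2*(-½) + 21) = -8 + (-2 + 21) = -8 + 19 = 11)
V(I) = 69 + I
V(B)*K(U(6)) = (69 + 11)*((½)*(13 + 6)/6) = 80*((½)*(⅙)*19) = 80*(19/12) = 380/3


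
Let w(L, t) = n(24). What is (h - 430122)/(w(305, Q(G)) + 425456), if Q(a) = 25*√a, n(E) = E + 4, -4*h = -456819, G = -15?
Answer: -421223/567312 ≈ -0.74249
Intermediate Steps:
h = 456819/4 (h = -¼*(-456819) = 456819/4 ≈ 1.1420e+5)
n(E) = 4 + E
w(L, t) = 28 (w(L, t) = 4 + 24 = 28)
(h - 430122)/(w(305, Q(G)) + 425456) = (456819/4 - 430122)/(28 + 425456) = -1263669/4/425484 = -1263669/4*1/425484 = -421223/567312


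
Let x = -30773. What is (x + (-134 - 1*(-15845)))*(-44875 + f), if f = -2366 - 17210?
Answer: 970760962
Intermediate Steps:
f = -19576
(x + (-134 - 1*(-15845)))*(-44875 + f) = (-30773 + (-134 - 1*(-15845)))*(-44875 - 19576) = (-30773 + (-134 + 15845))*(-64451) = (-30773 + 15711)*(-64451) = -15062*(-64451) = 970760962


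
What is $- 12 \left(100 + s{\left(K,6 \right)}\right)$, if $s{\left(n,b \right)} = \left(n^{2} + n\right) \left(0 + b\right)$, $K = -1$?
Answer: $-1200$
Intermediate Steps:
$s{\left(n,b \right)} = b \left(n + n^{2}\right)$ ($s{\left(n,b \right)} = \left(n + n^{2}\right) b = b \left(n + n^{2}\right)$)
$- 12 \left(100 + s{\left(K,6 \right)}\right) = - 12 \left(100 + 6 \left(-1\right) \left(1 - 1\right)\right) = - 12 \left(100 + 6 \left(-1\right) 0\right) = - 12 \left(100 + 0\right) = \left(-12\right) 100 = -1200$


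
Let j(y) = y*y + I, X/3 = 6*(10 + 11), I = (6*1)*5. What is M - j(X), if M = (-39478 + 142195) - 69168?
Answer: -109365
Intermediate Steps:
M = 33549 (M = 102717 - 69168 = 33549)
I = 30 (I = 6*5 = 30)
X = 378 (X = 3*(6*(10 + 11)) = 3*(6*21) = 3*126 = 378)
j(y) = 30 + y**2 (j(y) = y*y + 30 = y**2 + 30 = 30 + y**2)
M - j(X) = 33549 - (30 + 378**2) = 33549 - (30 + 142884) = 33549 - 1*142914 = 33549 - 142914 = -109365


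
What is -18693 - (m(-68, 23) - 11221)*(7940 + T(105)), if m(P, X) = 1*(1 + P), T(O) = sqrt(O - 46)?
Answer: 89608027 + 11288*sqrt(59) ≈ 8.9695e+7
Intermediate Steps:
T(O) = sqrt(-46 + O)
m(P, X) = 1 + P
-18693 - (m(-68, 23) - 11221)*(7940 + T(105)) = -18693 - ((1 - 68) - 11221)*(7940 + sqrt(-46 + 105)) = -18693 - (-67 - 11221)*(7940 + sqrt(59)) = -18693 - (-11288)*(7940 + sqrt(59)) = -18693 - (-89626720 - 11288*sqrt(59)) = -18693 + (89626720 + 11288*sqrt(59)) = 89608027 + 11288*sqrt(59)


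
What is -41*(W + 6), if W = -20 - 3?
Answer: 697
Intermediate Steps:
W = -23
-41*(W + 6) = -41*(-23 + 6) = -41*(-17) = 697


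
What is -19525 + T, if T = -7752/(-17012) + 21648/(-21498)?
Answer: -297540093945/15238499 ≈ -19526.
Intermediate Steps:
T = -8400970/15238499 (T = -7752*(-1/17012) + 21648*(-1/21498) = 1938/4253 - 3608/3583 = -8400970/15238499 ≈ -0.55130)
-19525 + T = -19525 - 8400970/15238499 = -297540093945/15238499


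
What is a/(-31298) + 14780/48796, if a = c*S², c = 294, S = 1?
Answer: 56029802/190902151 ≈ 0.29350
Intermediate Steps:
a = 294 (a = 294*1² = 294*1 = 294)
a/(-31298) + 14780/48796 = 294/(-31298) + 14780/48796 = 294*(-1/31298) + 14780*(1/48796) = -147/15649 + 3695/12199 = 56029802/190902151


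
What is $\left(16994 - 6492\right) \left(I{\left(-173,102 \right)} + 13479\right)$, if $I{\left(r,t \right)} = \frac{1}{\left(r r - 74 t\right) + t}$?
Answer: $\frac{3182613855716}{22483} \approx 1.4156 \cdot 10^{8}$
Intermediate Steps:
$I{\left(r,t \right)} = \frac{1}{r^{2} - 73 t}$ ($I{\left(r,t \right)} = \frac{1}{\left(r^{2} - 74 t\right) + t} = \frac{1}{r^{2} - 73 t}$)
$\left(16994 - 6492\right) \left(I{\left(-173,102 \right)} + 13479\right) = \left(16994 - 6492\right) \left(\frac{1}{\left(-173\right)^{2} - 7446} + 13479\right) = 10502 \left(\frac{1}{29929 - 7446} + 13479\right) = 10502 \left(\frac{1}{22483} + 13479\right) = 10502 \cdot \frac{303048358}{22483} = \frac{3182613855716}{22483}$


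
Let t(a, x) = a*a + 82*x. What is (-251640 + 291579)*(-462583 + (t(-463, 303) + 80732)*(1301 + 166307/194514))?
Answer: 1077419581799851425/64838 ≈ 1.6617e+13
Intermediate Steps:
t(a, x) = a² + 82*x
(-251640 + 291579)*(-462583 + (t(-463, 303) + 80732)*(1301 + 166307/194514)) = (-251640 + 291579)*(-462583 + (((-463)² + 82*303) + 80732)*(1301 + 166307/194514)) = 39939*(-462583 + ((214369 + 24846) + 80732)*(1301 + 166307*(1/194514))) = 39939*(-462583 + (239215 + 80732)*(1301 + 166307/194514)) = 39939*(-462583 + 319947*(253229021/194514)) = 39939*(-462583 + 27006621860629/64838) = 39939*(26976628904075/64838) = 1077419581799851425/64838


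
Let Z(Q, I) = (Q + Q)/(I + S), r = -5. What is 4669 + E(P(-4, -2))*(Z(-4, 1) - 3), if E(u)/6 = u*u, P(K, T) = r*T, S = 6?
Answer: 15283/7 ≈ 2183.3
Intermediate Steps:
Z(Q, I) = 2*Q/(6 + I) (Z(Q, I) = (Q + Q)/(I + 6) = (2*Q)/(6 + I) = 2*Q/(6 + I))
P(K, T) = -5*T
E(u) = 6*u² (E(u) = 6*(u*u) = 6*u²)
4669 + E(P(-4, -2))*(Z(-4, 1) - 3) = 4669 + (6*(-5*(-2))²)*(2*(-4)/(6 + 1) - 3) = 4669 + (6*10²)*(2*(-4)/7 - 3) = 4669 + (6*100)*(2*(-4)*(⅐) - 3) = 4669 + 600*(-8/7 - 3) = 4669 + 600*(-29/7) = 4669 - 17400/7 = 15283/7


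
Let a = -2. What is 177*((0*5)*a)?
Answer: 0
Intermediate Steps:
177*((0*5)*a) = 177*((0*5)*(-2)) = 177*(0*(-2)) = 177*0 = 0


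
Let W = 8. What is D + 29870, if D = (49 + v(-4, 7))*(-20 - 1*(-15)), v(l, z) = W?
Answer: 29585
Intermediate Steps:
v(l, z) = 8
D = -285 (D = (49 + 8)*(-20 - 1*(-15)) = 57*(-20 + 15) = 57*(-5) = -285)
D + 29870 = -285 + 29870 = 29585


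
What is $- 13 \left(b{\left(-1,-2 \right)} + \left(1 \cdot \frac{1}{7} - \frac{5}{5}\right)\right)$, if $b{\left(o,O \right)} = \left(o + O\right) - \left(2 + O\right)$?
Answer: $\frac{351}{7} \approx 50.143$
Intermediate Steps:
$b{\left(o,O \right)} = -2 + o$ ($b{\left(o,O \right)} = \left(O + o\right) - \left(2 + O\right) = -2 + o$)
$- 13 \left(b{\left(-1,-2 \right)} + \left(1 \cdot \frac{1}{7} - \frac{5}{5}\right)\right) = - 13 \left(\left(-2 - 1\right) + \left(1 \cdot \frac{1}{7} - \frac{5}{5}\right)\right) = - 13 \left(-3 + \left(1 \cdot \frac{1}{7} - 1\right)\right) = - 13 \left(-3 + \left(\frac{1}{7} - 1\right)\right) = - 13 \left(-3 - \frac{6}{7}\right) = \left(-13\right) \left(- \frac{27}{7}\right) = \frac{351}{7}$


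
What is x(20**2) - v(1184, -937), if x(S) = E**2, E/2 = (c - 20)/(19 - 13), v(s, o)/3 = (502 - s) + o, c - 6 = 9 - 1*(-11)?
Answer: 4861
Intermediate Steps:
c = 26 (c = 6 + (9 - 1*(-11)) = 6 + (9 + 11) = 6 + 20 = 26)
v(s, o) = 1506 - 3*s + 3*o (v(s, o) = 3*((502 - s) + o) = 3*(502 + o - s) = 1506 - 3*s + 3*o)
E = 2 (E = 2*((26 - 20)/(19 - 13)) = 2*(6/6) = 2*(6*(1/6)) = 2*1 = 2)
x(S) = 4 (x(S) = 2**2 = 4)
x(20**2) - v(1184, -937) = 4 - (1506 - 3*1184 + 3*(-937)) = 4 - (1506 - 3552 - 2811) = 4 - 1*(-4857) = 4 + 4857 = 4861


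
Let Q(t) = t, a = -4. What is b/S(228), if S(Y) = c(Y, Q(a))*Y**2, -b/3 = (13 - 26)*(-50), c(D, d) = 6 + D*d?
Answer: 325/7849584 ≈ 4.1403e-5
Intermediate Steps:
b = -1950 (b = -3*(13 - 26)*(-50) = -(-39)*(-50) = -3*650 = -1950)
S(Y) = Y**2*(6 - 4*Y) (S(Y) = (6 + Y*(-4))*Y**2 = (6 - 4*Y)*Y**2 = Y**2*(6 - 4*Y))
b/S(228) = -1950*1/(51984*(6 - 4*228)) = -1950*1/(51984*(6 - 912)) = -1950/(51984*(-906)) = -1950/(-47097504) = -1950*(-1/47097504) = 325/7849584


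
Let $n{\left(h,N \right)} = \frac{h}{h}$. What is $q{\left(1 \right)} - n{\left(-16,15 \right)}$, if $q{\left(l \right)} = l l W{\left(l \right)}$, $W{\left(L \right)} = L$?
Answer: $0$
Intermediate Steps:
$n{\left(h,N \right)} = 1$
$q{\left(l \right)} = l^{3}$ ($q{\left(l \right)} = l l l = l^{2} l = l^{3}$)
$q{\left(1 \right)} - n{\left(-16,15 \right)} = 1^{3} - 1 = 1 - 1 = 0$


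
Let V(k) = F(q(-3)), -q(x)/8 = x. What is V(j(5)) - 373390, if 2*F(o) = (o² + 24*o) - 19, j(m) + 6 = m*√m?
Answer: -745647/2 ≈ -3.7282e+5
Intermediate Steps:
q(x) = -8*x
j(m) = -6 + m^(3/2) (j(m) = -6 + m*√m = -6 + m^(3/2))
F(o) = -19/2 + o²/2 + 12*o (F(o) = ((o² + 24*o) - 19)/2 = (-19 + o² + 24*o)/2 = -19/2 + o²/2 + 12*o)
V(k) = 1133/2 (V(k) = -19/2 + (-8*(-3))²/2 + 12*(-8*(-3)) = -19/2 + (½)*24² + 12*24 = -19/2 + (½)*576 + 288 = -19/2 + 288 + 288 = 1133/2)
V(j(5)) - 373390 = 1133/2 - 373390 = -745647/2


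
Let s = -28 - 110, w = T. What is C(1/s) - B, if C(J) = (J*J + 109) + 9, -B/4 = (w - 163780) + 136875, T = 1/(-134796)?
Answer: -22996962427619/213921252 ≈ -1.0750e+5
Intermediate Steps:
T = -1/134796 ≈ -7.4186e-6
w = -1/134796 ≈ -7.4186e-6
s = -138
B = 3626686381/33699 (B = -4*((-1/134796 - 163780) + 136875) = -4*(-22076888881/134796 + 136875) = -4*(-3626686381/134796) = 3626686381/33699 ≈ 1.0762e+5)
C(J) = 118 + J² (C(J) = (J² + 109) + 9 = (109 + J²) + 9 = 118 + J²)
C(1/s) - B = (118 + (1/(-138))²) - 1*3626686381/33699 = (118 + (-1/138)²) - 3626686381/33699 = (118 + 1/19044) - 3626686381/33699 = 2247193/19044 - 3626686381/33699 = -22996962427619/213921252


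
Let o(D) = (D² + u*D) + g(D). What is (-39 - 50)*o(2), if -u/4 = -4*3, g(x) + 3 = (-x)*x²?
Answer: -7921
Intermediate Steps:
g(x) = -3 - x³ (g(x) = -3 + (-x)*x² = -3 - x³)
u = 48 (u = -(-16)*3 = -4*(-12) = 48)
o(D) = -3 + D² - D³ + 48*D (o(D) = (D² + 48*D) + (-3 - D³) = -3 + D² - D³ + 48*D)
(-39 - 50)*o(2) = (-39 - 50)*(-3 + 2² - 1*2³ + 48*2) = -89*(-3 + 4 - 1*8 + 96) = -89*(-3 + 4 - 8 + 96) = -89*89 = -7921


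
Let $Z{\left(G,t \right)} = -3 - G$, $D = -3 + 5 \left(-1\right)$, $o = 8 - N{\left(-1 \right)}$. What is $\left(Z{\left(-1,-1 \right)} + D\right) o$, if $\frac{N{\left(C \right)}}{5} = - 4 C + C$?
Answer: $70$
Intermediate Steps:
$N{\left(C \right)} = - 15 C$ ($N{\left(C \right)} = 5 \left(- 4 C + C\right) = 5 \left(- 3 C\right) = - 15 C$)
$o = -7$ ($o = 8 - \left(-15\right) \left(-1\right) = 8 - 15 = -7$)
$D = -8$ ($D = -3 - 5 = -8$)
$\left(Z{\left(-1,-1 \right)} + D\right) o = \left(\left(-3 - -1\right) - 8\right) \left(-7\right) = \left(\left(-3 + 1\right) - 8\right) \left(-7\right) = \left(-2 - 8\right) \left(-7\right) = \left(-10\right) \left(-7\right) = 70$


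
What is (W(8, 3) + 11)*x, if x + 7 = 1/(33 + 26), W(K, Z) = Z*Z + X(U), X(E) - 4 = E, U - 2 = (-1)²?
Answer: -11124/59 ≈ -188.54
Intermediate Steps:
U = 3 (U = 2 + (-1)² = 2 + 1 = 3)
X(E) = 4 + E
W(K, Z) = 7 + Z² (W(K, Z) = Z*Z + (4 + 3) = Z² + 7 = 7 + Z²)
x = -412/59 (x = -7 + 1/(33 + 26) = -7 + 1/59 = -412/59 ≈ -6.9830)
(W(8, 3) + 11)*x = ((7 + 3²) + 11)*(-412/59) = ((7 + 9) + 11)*(-412/59) = (16 + 11)*(-412/59) = 27*(-412/59) = -11124/59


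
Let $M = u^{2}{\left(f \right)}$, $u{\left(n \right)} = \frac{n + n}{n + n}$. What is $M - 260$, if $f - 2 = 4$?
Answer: $-259$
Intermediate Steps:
$f = 6$ ($f = 2 + 4 = 6$)
$u{\left(n \right)} = 1$ ($u{\left(n \right)} = \frac{2 n}{2 n} = 2 n \frac{1}{2 n} = 1$)
$M = 1$ ($M = 1^{2} = 1$)
$M - 260 = 1 - 260 = -259$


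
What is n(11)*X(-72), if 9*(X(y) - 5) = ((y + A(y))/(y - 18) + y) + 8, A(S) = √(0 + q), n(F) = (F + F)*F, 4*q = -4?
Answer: -22022/45 - 121*I/405 ≈ -489.38 - 0.29877*I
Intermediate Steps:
q = -1 (q = (¼)*(-4) = -1)
n(F) = 2*F² (n(F) = (2*F)*F = 2*F²)
A(S) = I (A(S) = √(0 - 1) = √(-1) = I)
X(y) = 53/9 + y/9 + (I + y)/(9*(-18 + y)) (X(y) = 5 + (((y + I)/(y - 18) + y) + 8)/9 = 5 + (((I + y)/(-18 + y) + y) + 8)/9 = 5 + ((y + (I + y)/(-18 + y)) + 8)/9 = 5 + (8 + y + (I + y)/(-18 + y))/9 = 5 + (8/9 + y/9 + (I + y)/(9*(-18 + y))) = 53/9 + y/9 + (I + y)/(9*(-18 + y)))
n(11)*X(-72) = (2*11²)*((-954 + I + (-72)² + 36*(-72))/(9*(-18 - 72))) = (2*121)*((⅑)*(-954 + I + 5184 - 2592)/(-90)) = 242*((⅑)*(-1/90)*(1638 + I)) = 242*(-91/45 - I/810) = -22022/45 - 121*I/405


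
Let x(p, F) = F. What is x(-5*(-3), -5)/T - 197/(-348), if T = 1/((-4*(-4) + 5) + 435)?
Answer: -793243/348 ≈ -2279.4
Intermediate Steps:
T = 1/456 (T = 1/((16 + 5) + 435) = 1/(21 + 435) = 1/456 ≈ 0.0021930)
x(-5*(-3), -5)/T - 197/(-348) = -5/1/456 - 197/(-348) = -5*456 - 197*(-1/348) = -2280 + 197/348 = -793243/348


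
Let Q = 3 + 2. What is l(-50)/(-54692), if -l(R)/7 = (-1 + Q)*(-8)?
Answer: -56/13673 ≈ -0.0040957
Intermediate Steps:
Q = 5
l(R) = 224 (l(R) = -7*(-1 + 5)*(-8) = -28*(-8) = -7*(-32) = 224)
l(-50)/(-54692) = 224/(-54692) = 224*(-1/54692) = -56/13673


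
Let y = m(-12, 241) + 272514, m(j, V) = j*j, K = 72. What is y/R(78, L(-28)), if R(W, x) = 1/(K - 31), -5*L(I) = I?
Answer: 11178978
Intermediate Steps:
L(I) = -I/5
R(W, x) = 1/41 (R(W, x) = 1/(72 - 31) = 1/41)
m(j, V) = j²
y = 272658 (y = (-12)² + 272514 = 144 + 272514 = 272658)
y/R(78, L(-28)) = 272658/(1/41) = 272658*41 = 11178978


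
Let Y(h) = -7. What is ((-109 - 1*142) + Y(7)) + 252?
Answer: -6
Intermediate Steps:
((-109 - 1*142) + Y(7)) + 252 = ((-109 - 1*142) - 7) + 252 = ((-109 - 142) - 7) + 252 = (-251 - 7) + 252 = -258 + 252 = -6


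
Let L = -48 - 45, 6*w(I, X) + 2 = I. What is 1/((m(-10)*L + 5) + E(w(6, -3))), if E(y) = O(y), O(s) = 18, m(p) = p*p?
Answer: -1/9277 ≈ -0.00010779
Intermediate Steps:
w(I, X) = -1/3 + I/6
m(p) = p**2
L = -93
E(y) = 18
1/((m(-10)*L + 5) + E(w(6, -3))) = 1/(((-10)**2*(-93) + 5) + 18) = 1/((100*(-93) + 5) + 18) = 1/((-9300 + 5) + 18) = 1/(-9295 + 18) = 1/(-9277) = -1/9277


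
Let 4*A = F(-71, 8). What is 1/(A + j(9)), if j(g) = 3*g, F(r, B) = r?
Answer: 4/37 ≈ 0.10811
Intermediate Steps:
A = -71/4 (A = (1/4)*(-71) = -71/4 ≈ -17.750)
1/(A + j(9)) = 1/(-71/4 + 3*9) = 1/(-71/4 + 27) = 1/(37/4) = 4/37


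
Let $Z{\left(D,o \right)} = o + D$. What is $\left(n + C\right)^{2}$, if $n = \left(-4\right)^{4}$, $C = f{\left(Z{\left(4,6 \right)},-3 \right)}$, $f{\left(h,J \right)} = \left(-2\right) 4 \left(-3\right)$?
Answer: $78400$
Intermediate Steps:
$Z{\left(D,o \right)} = D + o$
$f{\left(h,J \right)} = 24$ ($f{\left(h,J \right)} = \left(-8\right) \left(-3\right) = 24$)
$C = 24$
$n = 256$
$\left(n + C\right)^{2} = \left(256 + 24\right)^{2} = 280^{2} = 78400$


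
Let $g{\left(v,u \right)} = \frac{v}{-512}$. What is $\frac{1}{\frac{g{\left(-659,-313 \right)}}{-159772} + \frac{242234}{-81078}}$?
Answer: $- \frac{3316222519296}{9907792641089} \approx -0.33471$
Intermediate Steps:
$g{\left(v,u \right)} = - \frac{v}{512}$ ($g{\left(v,u \right)} = v \left(- \frac{1}{512}\right) = - \frac{v}{512}$)
$\frac{1}{\frac{g{\left(-659,-313 \right)}}{-159772} + \frac{242234}{-81078}} = \frac{1}{\frac{\left(- \frac{1}{512}\right) \left(-659\right)}{-159772} + \frac{242234}{-81078}} = \frac{1}{\frac{659}{512} \left(- \frac{1}{159772}\right) + 242234 \left(- \frac{1}{81078}\right)} = \frac{1}{- \frac{659}{81803264} - \frac{121117}{40539}} = \frac{1}{- \frac{9907792641089}{3316222519296}} = - \frac{3316222519296}{9907792641089}$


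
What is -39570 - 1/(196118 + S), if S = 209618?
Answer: -16054973521/405736 ≈ -39570.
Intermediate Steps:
-39570 - 1/(196118 + S) = -39570 - 1/(196118 + 209618) = -39570 - 1/405736 = -16054973521/405736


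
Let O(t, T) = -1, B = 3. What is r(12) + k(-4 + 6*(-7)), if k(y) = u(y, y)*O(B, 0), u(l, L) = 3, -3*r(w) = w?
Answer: -7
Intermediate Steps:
r(w) = -w/3
k(y) = -3 (k(y) = 3*(-1) = -3)
r(12) + k(-4 + 6*(-7)) = -⅓*12 - 3 = -4 - 3 = -7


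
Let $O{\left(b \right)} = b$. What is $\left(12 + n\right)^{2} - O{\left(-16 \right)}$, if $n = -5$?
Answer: $65$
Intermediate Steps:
$\left(12 + n\right)^{2} - O{\left(-16 \right)} = \left(12 - 5\right)^{2} - -16 = 7^{2} + 16 = 49 + 16 = 65$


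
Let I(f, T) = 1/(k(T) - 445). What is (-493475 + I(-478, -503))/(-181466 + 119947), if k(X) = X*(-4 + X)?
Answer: 125626891599/15661260944 ≈ 8.0215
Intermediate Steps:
I(f, T) = 1/(-445 + T*(-4 + T)) (I(f, T) = 1/(T*(-4 + T) - 445) = 1/(-445 + T*(-4 + T)))
(-493475 + I(-478, -503))/(-181466 + 119947) = (-493475 + 1/(-445 - 503*(-4 - 503)))/(-181466 + 119947) = (-493475 + 1/(-445 - 503*(-507)))/(-61519) = (-493475 + 1/(-445 + 255021))*(-1/61519) = (-493475 + 1/254576)*(-1/61519) = -125626891599/254576*(-1/61519) = 125626891599/15661260944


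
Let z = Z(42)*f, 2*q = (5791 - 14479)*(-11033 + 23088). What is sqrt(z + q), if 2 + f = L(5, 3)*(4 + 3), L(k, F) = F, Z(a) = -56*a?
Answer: 6*I*sqrt(1455878) ≈ 7239.6*I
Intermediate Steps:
f = 19 (f = -2 + 3*(4 + 3) = -2 + 3*7 = -2 + 21 = 19)
q = -52366920 (q = ((5791 - 14479)*(-11033 + 23088))/2 = (-8688*12055)/2 = (1/2)*(-104733840) = -52366920)
z = -44688 (z = -56*42*19 = -2352*19 = -44688)
sqrt(z + q) = sqrt(-44688 - 52366920) = sqrt(-52411608) = 6*I*sqrt(1455878)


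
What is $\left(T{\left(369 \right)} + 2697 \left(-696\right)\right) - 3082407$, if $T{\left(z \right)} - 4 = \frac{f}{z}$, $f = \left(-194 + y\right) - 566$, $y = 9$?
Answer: $- \frac{1830061786}{369} \approx -4.9595 \cdot 10^{6}$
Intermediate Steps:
$f = -751$ ($f = \left(-194 + 9\right) - 566 = -185 - 566 = -751$)
$T{\left(z \right)} = 4 - \frac{751}{z}$
$\left(T{\left(369 \right)} + 2697 \left(-696\right)\right) - 3082407 = \left(\left(4 - \frac{751}{369}\right) + 2697 \left(-696\right)\right) - 3082407 = \left(\left(4 - \frac{751}{369}\right) - 1877112\right) - 3082407 = \left(\frac{725}{369} - 1877112\right) - 3082407 = - \frac{692653603}{369} - 3082407 = - \frac{1830061786}{369}$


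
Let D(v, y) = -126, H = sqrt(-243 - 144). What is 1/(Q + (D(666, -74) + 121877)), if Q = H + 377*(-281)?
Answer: 15814/250082983 - 3*I*sqrt(43)/250082983 ≈ 6.3235e-5 - 7.8663e-8*I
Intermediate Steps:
H = 3*I*sqrt(43) (H = sqrt(-387) = 3*I*sqrt(43) ≈ 19.672*I)
Q = -105937 + 3*I*sqrt(43) (Q = 3*I*sqrt(43) + 377*(-281) = 3*I*sqrt(43) - 105937 = -105937 + 3*I*sqrt(43) ≈ -1.0594e+5 + 19.672*I)
1/(Q + (D(666, -74) + 121877)) = 1/((-105937 + 3*I*sqrt(43)) + (-126 + 121877)) = 1/((-105937 + 3*I*sqrt(43)) + 121751) = 1/(15814 + 3*I*sqrt(43))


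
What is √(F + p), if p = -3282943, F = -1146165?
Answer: 2*I*√1107277 ≈ 2104.5*I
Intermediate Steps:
√(F + p) = √(-1146165 - 3282943) = √(-4429108) = 2*I*√1107277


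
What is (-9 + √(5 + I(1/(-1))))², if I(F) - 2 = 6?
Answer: (9 - √13)² ≈ 29.100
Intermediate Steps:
I(F) = 8 (I(F) = 2 + 6 = 8)
(-9 + √(5 + I(1/(-1))))² = (-9 + √(5 + 8))² = (-9 + √13)²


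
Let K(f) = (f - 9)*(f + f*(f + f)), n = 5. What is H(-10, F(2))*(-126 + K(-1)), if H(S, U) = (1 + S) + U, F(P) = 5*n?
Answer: -2176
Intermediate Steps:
K(f) = (-9 + f)*(f + 2*f²) (K(f) = (-9 + f)*(f + f*(2*f)) = (-9 + f)*(f + 2*f²))
F(P) = 25 (F(P) = 5*5 = 25)
H(S, U) = 1 + S + U
H(-10, F(2))*(-126 + K(-1)) = (1 - 10 + 25)*(-126 - (-9 - 17*(-1) + 2*(-1)²)) = 16*(-126 - (-9 + 17 + 2*1)) = 16*(-126 - (-9 + 17 + 2)) = 16*(-126 - 1*10) = 16*(-126 - 10) = 16*(-136) = -2176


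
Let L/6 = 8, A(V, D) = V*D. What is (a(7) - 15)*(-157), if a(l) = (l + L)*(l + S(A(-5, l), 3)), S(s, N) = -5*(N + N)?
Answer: 200960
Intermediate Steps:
A(V, D) = D*V
S(s, N) = -10*N
L = 48 (L = 6*8 = 48)
a(l) = (-30 + l)*(48 + l) (a(l) = (l + 48)*(l - 10*3) = (48 + l)*(l - 30) = (48 + l)*(-30 + l) = (-30 + l)*(48 + l))
(a(7) - 15)*(-157) = ((-1440 + 7**2 + 18*7) - 15)*(-157) = ((-1440 + 49 + 126) - 15)*(-157) = (-1265 - 15)*(-157) = -1280*(-157) = 200960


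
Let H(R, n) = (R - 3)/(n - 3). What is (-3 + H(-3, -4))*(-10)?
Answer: 150/7 ≈ 21.429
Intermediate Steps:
H(R, n) = (-3 + R)/(-3 + n)
(-3 + H(-3, -4))*(-10) = (-3 + (-3 - 3)/(-3 - 4))*(-10) = (-3 - 6/(-7))*(-10) = (-3 - ⅐*(-6))*(-10) = (-3 + 6/7)*(-10) = -15/7*(-10) = 150/7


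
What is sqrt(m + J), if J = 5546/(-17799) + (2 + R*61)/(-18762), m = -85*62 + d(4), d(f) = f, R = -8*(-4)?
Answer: I*sqrt(1812673555498092397)/18552491 ≈ 72.57*I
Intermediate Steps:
R = 32
m = -5266 (m = -85*62 + 4 = -5270 + 4 = -5266)
J = -7712961/18552491 (J = 5546/(-17799) + (2 + 32*61)/(-18762) = 5546*(-1/17799) + (2 + 1952)*(-1/18762) = -5546/17799 + 1954*(-1/18762) = -5546/17799 - 977/9381 = -7712961/18552491 ≈ -0.41574)
sqrt(m + J) = sqrt(-5266 - 7712961/18552491) = sqrt(-97705130567/18552491) = I*sqrt(1812673555498092397)/18552491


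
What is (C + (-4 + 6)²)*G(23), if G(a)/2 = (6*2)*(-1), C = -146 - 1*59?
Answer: 4824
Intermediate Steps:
C = -205 (C = -146 - 59 = -205)
G(a) = -24 (G(a) = 2*((6*2)*(-1)) = 2*(12*(-1)) = 2*(-12) = -24)
(C + (-4 + 6)²)*G(23) = (-205 + (-4 + 6)²)*(-24) = (-205 + 2²)*(-24) = (-205 + 4)*(-24) = -201*(-24) = 4824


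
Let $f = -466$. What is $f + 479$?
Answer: $13$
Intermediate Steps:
$f + 479 = -466 + 479 = 13$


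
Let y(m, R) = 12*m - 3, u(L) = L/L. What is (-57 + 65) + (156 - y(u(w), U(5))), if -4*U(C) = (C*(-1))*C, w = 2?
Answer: 155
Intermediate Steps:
u(L) = 1
U(C) = C**2/4 (U(C) = -C*(-1)*C/4 = -(-C)*C/4 = -(-1)*C**2/4 = C**2/4)
y(m, R) = -3 + 12*m
(-57 + 65) + (156 - y(u(w), U(5))) = (-57 + 65) + (156 - (-3 + 12*1)) = 8 + (156 - (-3 + 12)) = 8 + (156 - 1*9) = 8 + (156 - 9) = 8 + 147 = 155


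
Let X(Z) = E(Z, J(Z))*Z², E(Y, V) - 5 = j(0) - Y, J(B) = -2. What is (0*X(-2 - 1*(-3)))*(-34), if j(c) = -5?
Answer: 0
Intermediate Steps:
E(Y, V) = -Y (E(Y, V) = 5 + (-5 - Y) = -Y)
X(Z) = -Z³ (X(Z) = (-Z)*Z² = -Z³)
(0*X(-2 - 1*(-3)))*(-34) = (0*(-(-2 - 1*(-3))³))*(-34) = (0*(-(-2 + 3)³))*(-34) = (0*(-1*1³))*(-34) = (0*(-1*1))*(-34) = (0*(-1))*(-34) = 0*(-34) = 0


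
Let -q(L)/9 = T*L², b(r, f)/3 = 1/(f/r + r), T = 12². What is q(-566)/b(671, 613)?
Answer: -62395394698368/671 ≈ -9.2989e+10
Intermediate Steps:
T = 144
b(r, f) = 3/(r + f/r) (b(r, f) = 3/(f/r + r) = 3/(r + f/r))
q(L) = -1296*L²
q(-566)/b(671, 613) = (-1296*(-566)²)/((3*671/(613 + 671²))) = (-1296*320356)/((3*671/(613 + 450241))) = -415181376/(3*671/450854) = -415181376/(3*671*(1/450854)) = -415181376/2013/450854 = -415181376*450854/2013 = -62395394698368/671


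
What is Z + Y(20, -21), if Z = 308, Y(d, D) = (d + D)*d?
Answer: 288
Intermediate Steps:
Y(d, D) = d*(D + d) (Y(d, D) = (D + d)*d = d*(D + d))
Z + Y(20, -21) = 308 + 20*(-21 + 20) = 308 + 20*(-1) = 308 - 20 = 288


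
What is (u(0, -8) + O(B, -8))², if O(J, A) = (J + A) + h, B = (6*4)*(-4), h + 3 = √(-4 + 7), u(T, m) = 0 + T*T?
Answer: (107 - √3)² ≈ 11081.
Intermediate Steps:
u(T, m) = T² (u(T, m) = 0 + T² = T²)
h = -3 + √3 (h = -3 + √(-4 + 7) = -3 + √3 ≈ -1.2680)
B = -96 (B = 24*(-4) = -96)
O(J, A) = -3 + A + J + √3 (O(J, A) = (J + A) + (-3 + √3) = (A + J) + (-3 + √3) = -3 + A + J + √3)
(u(0, -8) + O(B, -8))² = (0² + (-3 - 8 - 96 + √3))² = (0 + (-107 + √3))² = (-107 + √3)²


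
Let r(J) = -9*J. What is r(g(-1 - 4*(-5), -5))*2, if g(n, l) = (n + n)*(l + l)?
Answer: 6840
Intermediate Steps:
g(n, l) = 4*l*n (g(n, l) = (2*n)*(2*l) = 4*l*n)
r(g(-1 - 4*(-5), -5))*2 = -36*(-5)*(-1 - 4*(-5))*2 = -36*(-5)*(-1 + 20)*2 = -36*(-5)*19*2 = -9*(-380)*2 = 3420*2 = 6840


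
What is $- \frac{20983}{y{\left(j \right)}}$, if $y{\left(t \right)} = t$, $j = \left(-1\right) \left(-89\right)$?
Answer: $- \frac{20983}{89} \approx -235.76$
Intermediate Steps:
$j = 89$
$- \frac{20983}{y{\left(j \right)}} = - \frac{20983}{89}$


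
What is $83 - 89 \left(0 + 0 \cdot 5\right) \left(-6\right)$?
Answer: $83$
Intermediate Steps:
$83 - 89 \left(0 + 0 \cdot 5\right) \left(-6\right) = 83 - 89 \left(0 + 0\right) \left(-6\right) = 83 - 89 \cdot 0 \left(-6\right) = 83 - 0 = 83 + 0 = 83$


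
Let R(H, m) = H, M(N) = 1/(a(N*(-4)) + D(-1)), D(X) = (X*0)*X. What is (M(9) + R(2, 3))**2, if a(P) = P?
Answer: 5041/1296 ≈ 3.8897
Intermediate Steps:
D(X) = 0 (D(X) = 0*X = 0)
M(N) = -1/(4*N) (M(N) = 1/(N*(-4) + 0) = 1/(-4*N + 0) = 1/(-4*N) = -1/(4*N))
(M(9) + R(2, 3))**2 = (-1/4/9 + 2)**2 = (-1/4*1/9 + 2)**2 = (-1/36 + 2)**2 = (71/36)**2 = 5041/1296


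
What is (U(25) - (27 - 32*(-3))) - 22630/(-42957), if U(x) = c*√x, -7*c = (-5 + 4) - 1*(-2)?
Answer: -37042352/300699 ≈ -123.19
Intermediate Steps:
c = -⅐ (c = -((-5 + 4) - 1*(-2))/7 = -(-1 + 2)/7 = -⅐*1 = -⅐ ≈ -0.14286)
U(x) = -√x/7
(U(25) - (27 - 32*(-3))) - 22630/(-42957) = (-√25/7 - (27 - 32*(-3))) - 22630/(-42957) = (-⅐*5 - (27 + 96)) - 22630*(-1)/42957 = (-5/7 - 1*123) - 1*(-22630/42957) = (-5/7 - 123) + 22630/42957 = -866/7 + 22630/42957 = -37042352/300699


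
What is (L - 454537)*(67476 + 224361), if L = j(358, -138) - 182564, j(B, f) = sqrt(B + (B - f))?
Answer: -185929644537 + 291837*sqrt(854) ≈ -1.8592e+11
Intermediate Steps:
j(B, f) = sqrt(-f + 2*B)
L = -182564 + sqrt(854) (L = sqrt(-1*(-138) + 2*358) - 182564 = sqrt(138 + 716) - 182564 = sqrt(854) - 182564 = -182564 + sqrt(854) ≈ -1.8253e+5)
(L - 454537)*(67476 + 224361) = ((-182564 + sqrt(854)) - 454537)*(67476 + 224361) = (-637101 + sqrt(854))*291837 = -185929644537 + 291837*sqrt(854)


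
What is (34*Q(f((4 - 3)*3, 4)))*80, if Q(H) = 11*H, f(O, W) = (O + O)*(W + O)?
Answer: 1256640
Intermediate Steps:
f(O, W) = 2*O*(O + W) (f(O, W) = (2*O)*(O + W) = 2*O*(O + W))
(34*Q(f((4 - 3)*3, 4)))*80 = (34*(11*(2*((4 - 3)*3)*((4 - 3)*3 + 4))))*80 = (34*(11*(2*(1*3)*(1*3 + 4))))*80 = (34*(11*(2*3*(3 + 4))))*80 = (34*(11*(2*3*7)))*80 = (34*(11*42))*80 = (34*462)*80 = 15708*80 = 1256640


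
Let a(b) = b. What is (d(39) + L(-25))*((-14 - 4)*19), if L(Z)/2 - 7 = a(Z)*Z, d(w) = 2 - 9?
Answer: -429894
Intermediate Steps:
d(w) = -7
L(Z) = 14 + 2*Z² (L(Z) = 14 + 2*(Z*Z) = 14 + 2*Z²)
(d(39) + L(-25))*((-14 - 4)*19) = (-7 + (14 + 2*(-25)²))*((-14 - 4)*19) = (-7 + (14 + 2*625))*(-18*19) = (-7 + (14 + 1250))*(-342) = (-7 + 1264)*(-342) = 1257*(-342) = -429894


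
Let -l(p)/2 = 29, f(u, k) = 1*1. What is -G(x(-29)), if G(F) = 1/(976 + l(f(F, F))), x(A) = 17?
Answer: -1/918 ≈ -0.0010893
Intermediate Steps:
f(u, k) = 1
l(p) = -58 (l(p) = -2*29 = -58)
G(F) = 1/918 (G(F) = 1/(976 - 58) = 1/918)
-G(x(-29)) = -1*1/918 = -1/918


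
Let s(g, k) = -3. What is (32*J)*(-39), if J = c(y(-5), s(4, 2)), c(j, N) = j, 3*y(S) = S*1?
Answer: 2080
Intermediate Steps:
y(S) = S/3 (y(S) = (S*1)/3 = S/3)
J = -5/3 (J = (⅓)*(-5) = -5/3 ≈ -1.6667)
(32*J)*(-39) = (32*(-5/3))*(-39) = -160/3*(-39) = 2080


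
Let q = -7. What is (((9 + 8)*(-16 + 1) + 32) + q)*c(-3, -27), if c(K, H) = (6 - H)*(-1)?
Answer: 7590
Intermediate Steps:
c(K, H) = -6 + H
(((9 + 8)*(-16 + 1) + 32) + q)*c(-3, -27) = (((9 + 8)*(-16 + 1) + 32) - 7)*(-6 - 27) = ((17*(-15) + 32) - 7)*(-33) = ((-255 + 32) - 7)*(-33) = (-223 - 7)*(-33) = -230*(-33) = 7590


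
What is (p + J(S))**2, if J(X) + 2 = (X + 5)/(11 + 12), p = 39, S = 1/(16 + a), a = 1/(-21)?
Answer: 82243341961/59367025 ≈ 1385.3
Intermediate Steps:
a = -1/21 ≈ -0.047619
S = 21/335 (S = 1/(16 - 1/21) = 1/(335/21) = 21/335 ≈ 0.062687)
J(X) = -41/23 + X/23 (J(X) = -2 + (X + 5)/(11 + 12) = -2 + (5 + X)/23 = -2 + (5 + X)*(1/23) = -2 + (5/23 + X/23) = -41/23 + X/23)
(p + J(S))**2 = (39 + (-41/23 + (1/23)*(21/335)))**2 = (39 + (-41/23 + 21/7705))**2 = (39 - 13714/7705)**2 = (286781/7705)**2 = 82243341961/59367025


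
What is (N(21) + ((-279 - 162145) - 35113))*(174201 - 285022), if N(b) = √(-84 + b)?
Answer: 21891247877 - 332463*I*√7 ≈ 2.1891e+10 - 8.7961e+5*I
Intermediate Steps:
(N(21) + ((-279 - 162145) - 35113))*(174201 - 285022) = (√(-84 + 21) + ((-279 - 162145) - 35113))*(174201 - 285022) = (√(-63) + (-162424 - 35113))*(-110821) = (3*I*√7 - 197537)*(-110821) = (-197537 + 3*I*√7)*(-110821) = 21891247877 - 332463*I*√7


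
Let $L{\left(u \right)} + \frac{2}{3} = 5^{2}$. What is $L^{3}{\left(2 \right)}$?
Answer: $\frac{389017}{27} \approx 14408.0$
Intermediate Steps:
$L{\left(u \right)} = \frac{73}{3}$ ($L{\left(u \right)} = - \frac{2}{3} + 5^{2} = - \frac{2}{3} + 25 = \frac{73}{3}$)
$L^{3}{\left(2 \right)} = \left(\frac{73}{3}\right)^{3} = \frac{389017}{27}$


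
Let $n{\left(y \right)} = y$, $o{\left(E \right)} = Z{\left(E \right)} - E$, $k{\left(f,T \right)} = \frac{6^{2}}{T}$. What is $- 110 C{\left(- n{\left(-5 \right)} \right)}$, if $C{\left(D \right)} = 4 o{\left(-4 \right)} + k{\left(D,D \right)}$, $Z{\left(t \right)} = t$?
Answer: $-792$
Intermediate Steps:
$k{\left(f,T \right)} = \frac{36}{T}$
$o{\left(E \right)} = 0$ ($o{\left(E \right)} = E - E = 0$)
$C{\left(D \right)} = \frac{36}{D}$ ($C{\left(D \right)} = 4 \cdot 0 + \frac{36}{D} = 0 + \frac{36}{D} = \frac{36}{D}$)
$- 110 C{\left(- n{\left(-5 \right)} \right)} = - 110 \frac{36}{\left(-1\right) \left(-5\right)} = - 110 \cdot \frac{36}{5} = - 110 \cdot 36 \cdot \frac{1}{5} = \left(-110\right) \frac{36}{5} = -792$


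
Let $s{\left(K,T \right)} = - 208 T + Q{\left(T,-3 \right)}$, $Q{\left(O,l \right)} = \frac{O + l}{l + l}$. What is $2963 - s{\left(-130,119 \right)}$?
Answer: $\frac{83203}{3} \approx 27734.0$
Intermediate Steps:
$Q{\left(O,l \right)} = \frac{O + l}{2 l}$
$s{\left(K,T \right)} = \frac{1}{2} - \frac{1249 T}{6}$ ($s{\left(K,T \right)} = - 208 T + \frac{T - 3}{2 \left(-3\right)} = - 208 T + \frac{1}{2} \left(- \frac{1}{3}\right) \left(-3 + T\right) = - 208 T - \left(- \frac{1}{2} + \frac{T}{6}\right) = \frac{1}{2} - \frac{1249 T}{6}$)
$2963 - s{\left(-130,119 \right)} = 2963 - \left(\frac{1}{2} - \frac{148631}{6}\right) = 2963 - - \frac{74314}{3} = 2963 + \frac{74314}{3} = \frac{83203}{3}$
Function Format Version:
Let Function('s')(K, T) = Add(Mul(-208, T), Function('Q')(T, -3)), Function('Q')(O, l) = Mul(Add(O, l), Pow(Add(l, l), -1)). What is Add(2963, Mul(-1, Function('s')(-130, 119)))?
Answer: Rational(83203, 3) ≈ 27734.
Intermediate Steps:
Function('Q')(O, l) = Mul(Rational(1, 2), Pow(l, -1), Add(O, l)) (Function('Q')(O, l) = Mul(Add(O, l), Pow(Mul(2, l), -1)) = Mul(Add(O, l), Mul(Rational(1, 2), Pow(l, -1))) = Mul(Rational(1, 2), Pow(l, -1), Add(O, l)))
Function('s')(K, T) = Add(Rational(1, 2), Mul(Rational(-1249, 6), T)) (Function('s')(K, T) = Add(Mul(-208, T), Mul(Rational(1, 2), Pow(-3, -1), Add(T, -3))) = Add(Mul(-208, T), Mul(Rational(1, 2), Rational(-1, 3), Add(-3, T))) = Add(Mul(-208, T), Add(Rational(1, 2), Mul(Rational(-1, 6), T))) = Add(Rational(1, 2), Mul(Rational(-1249, 6), T)))
Add(2963, Mul(-1, Function('s')(-130, 119))) = Add(2963, Mul(-1, Add(Rational(1, 2), Mul(Rational(-1249, 6), 119)))) = Add(2963, Mul(-1, Add(Rational(1, 2), Rational(-148631, 6)))) = Add(2963, Mul(-1, Rational(-74314, 3))) = Add(2963, Rational(74314, 3)) = Rational(83203, 3)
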